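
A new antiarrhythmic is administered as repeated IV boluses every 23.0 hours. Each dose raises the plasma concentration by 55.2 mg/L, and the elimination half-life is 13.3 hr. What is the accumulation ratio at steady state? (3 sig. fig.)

1.43

k = ln 2 / 13.3 = 0.05212 hr⁻¹
Fraction remaining after one interval: e^(−kτ) = e^(−0.05212 × 23.0) = 0.3016
R = 1 / (1 − 0.3016) = 1 / 0.6984 ≈ 1.43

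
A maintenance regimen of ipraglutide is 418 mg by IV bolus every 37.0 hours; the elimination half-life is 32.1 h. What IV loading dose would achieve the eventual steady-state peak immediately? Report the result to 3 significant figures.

k = ln 2 / 32.1 = 0.02159 h⁻¹
Accumulation ratio R = 1 / (1 − e^(−kτ)) = 1 / (1 − e^(−0.02159×37.0)) = 1 / (1 − 0.4498) = 1.818
Loading dose = maintenance dose × R = 418 × 1.818 ≈ 760 mg

760 mg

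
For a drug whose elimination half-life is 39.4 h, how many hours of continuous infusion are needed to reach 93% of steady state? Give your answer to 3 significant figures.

k = ln 2 / 39.4 = 0.01759 h⁻¹
f = 1 − e^(−kt)  ⇒  t = −ln(1 − f) / k
t = −ln(1 − 0.93) / 0.01759 = 2.659 / 0.01759 ≈ 151 hours

151 hours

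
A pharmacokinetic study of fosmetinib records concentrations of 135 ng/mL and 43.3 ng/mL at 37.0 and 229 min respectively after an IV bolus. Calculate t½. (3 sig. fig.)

k = ln(C₁/C₂) / (t₂ − t₁) = ln(135/43.3) / (229 − 37.0)
  = 1.137 / 192.0 = 0.005923 min⁻¹
t½ = ln 2 / k = ln 2 / 0.005923 ≈ 117 minutes

117 minutes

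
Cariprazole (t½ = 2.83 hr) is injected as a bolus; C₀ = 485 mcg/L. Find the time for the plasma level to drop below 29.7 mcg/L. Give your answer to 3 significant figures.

k = ln 2 / 2.83 = 0.2449 hr⁻¹
C(t) = C₀ e^(−kt)  ⇒  t = ln(C₀/C) / k
t = ln(485/29.7) / 0.2449 = 2.793 / 0.2449 ≈ 11.4 hours

11.4 hours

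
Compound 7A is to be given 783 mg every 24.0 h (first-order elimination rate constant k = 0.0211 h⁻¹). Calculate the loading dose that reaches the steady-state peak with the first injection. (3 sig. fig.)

Accumulation ratio R = 1 / (1 − e^(−kτ)) = 1 / (1 − e^(−0.02110×24.0)) = 1 / (1 − 0.6027) = 2.517
Loading dose = maintenance dose × R = 783 × 2.517 ≈ 1970 mg

1970 mg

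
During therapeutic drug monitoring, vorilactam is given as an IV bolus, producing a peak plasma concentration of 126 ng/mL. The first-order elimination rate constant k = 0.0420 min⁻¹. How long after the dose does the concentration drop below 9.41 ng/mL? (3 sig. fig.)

61.8 minutes

C(t) = C₀ e^(−kt)  ⇒  t = ln(C₀/C) / k
t = ln(126/9.41) / 0.04200 = 2.595 / 0.04200 ≈ 61.8 minutes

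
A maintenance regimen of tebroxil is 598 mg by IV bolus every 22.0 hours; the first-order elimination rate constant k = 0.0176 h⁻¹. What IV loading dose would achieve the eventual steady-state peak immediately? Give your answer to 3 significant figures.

Accumulation ratio R = 1 / (1 − e^(−kτ)) = 1 / (1 − e^(−0.01760×22.0)) = 1 / (1 − 0.6790) = 3.115
Loading dose = maintenance dose × R = 598 × 3.115 ≈ 1860 mg

1860 mg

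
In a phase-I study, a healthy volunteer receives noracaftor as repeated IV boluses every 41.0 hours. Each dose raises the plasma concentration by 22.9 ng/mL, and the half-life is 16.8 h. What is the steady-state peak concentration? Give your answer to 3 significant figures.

28.1 ng/mL

k = ln 2 / 16.8 = 0.04126 h⁻¹
Fraction remaining after one interval: e^(−kτ) = e^(−0.04126 × 41.0) = 0.1842
R = 1 / (1 − 0.1842) = 1.226
Css,max = 22.9 × 1.226 ≈ 28.1 ng/mL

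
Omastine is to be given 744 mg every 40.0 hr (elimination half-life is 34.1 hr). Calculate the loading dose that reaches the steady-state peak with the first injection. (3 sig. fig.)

1340 mg

k = ln 2 / 34.1 = 0.02033 hr⁻¹
Accumulation ratio R = 1 / (1 − e^(−kτ)) = 1 / (1 − e^(−0.02033×40.0)) = 1 / (1 − 0.4435) = 1.797
Loading dose = maintenance dose × R = 744 × 1.797 ≈ 1340 mg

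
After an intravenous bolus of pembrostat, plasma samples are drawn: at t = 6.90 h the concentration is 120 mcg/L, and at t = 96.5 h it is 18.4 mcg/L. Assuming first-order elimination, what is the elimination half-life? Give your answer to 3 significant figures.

k = ln(C₁/C₂) / (t₂ − t₁) = ln(120/18.4) / (96.5 − 6.90)
  = 1.875 / 89.60 = 0.02093 h⁻¹
t½ = ln 2 / k = ln 2 / 0.02093 ≈ 33.1 hours

33.1 hours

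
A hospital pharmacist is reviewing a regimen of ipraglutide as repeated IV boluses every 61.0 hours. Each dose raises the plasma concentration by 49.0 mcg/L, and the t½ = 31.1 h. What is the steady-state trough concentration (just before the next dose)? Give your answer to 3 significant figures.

16.9 mcg/L

k = ln 2 / 31.1 = 0.02229 h⁻¹
Fraction remaining after one interval: e^(−kτ) = e^(−0.02229 × 61.0) = 0.2568
R = 1 / (1 − 0.2568) = 1.345
Css,max = 49.0 × 1.345 = 65.93 mcg/L
Css,min = Css,max × e^(−kτ) = 65.93 × 0.2568 ≈ 16.9 mcg/L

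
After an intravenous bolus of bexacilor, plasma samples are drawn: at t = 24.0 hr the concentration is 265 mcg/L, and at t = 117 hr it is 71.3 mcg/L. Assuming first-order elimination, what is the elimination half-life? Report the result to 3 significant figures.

k = ln(C₁/C₂) / (t₂ − t₁) = ln(265/71.3) / (117 − 24.0)
  = 1.313 / 93.00 = 0.01412 hr⁻¹
t½ = ln 2 / k = ln 2 / 0.01412 ≈ 49.1 hours

49.1 hours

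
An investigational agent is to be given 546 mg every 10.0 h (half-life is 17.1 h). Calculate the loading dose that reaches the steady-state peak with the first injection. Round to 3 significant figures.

k = ln 2 / 17.1 = 0.04053 h⁻¹
Accumulation ratio R = 1 / (1 − e^(−kτ)) = 1 / (1 − e^(−0.04053×10.0)) = 1 / (1 − 0.6667) = 3.001
Loading dose = maintenance dose × R = 546 × 3.001 ≈ 1640 mg

1640 mg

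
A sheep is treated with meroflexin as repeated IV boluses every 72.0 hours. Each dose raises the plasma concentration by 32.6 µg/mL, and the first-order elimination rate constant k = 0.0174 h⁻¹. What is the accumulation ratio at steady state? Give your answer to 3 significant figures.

1.40

Fraction remaining after one interval: e^(−kτ) = e^(−0.01740 × 72.0) = 0.2857
R = 1 / (1 − 0.2857) = 1 / 0.7143 ≈ 1.40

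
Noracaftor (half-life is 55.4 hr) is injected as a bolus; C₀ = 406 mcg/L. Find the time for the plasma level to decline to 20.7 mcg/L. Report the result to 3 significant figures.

238 hours

k = ln 2 / 55.4 = 0.01251 hr⁻¹
C(t) = C₀ e^(−kt)  ⇒  t = ln(C₀/C) / k
t = ln(406/20.7) / 0.01251 = 2.976 / 0.01251 ≈ 238 hours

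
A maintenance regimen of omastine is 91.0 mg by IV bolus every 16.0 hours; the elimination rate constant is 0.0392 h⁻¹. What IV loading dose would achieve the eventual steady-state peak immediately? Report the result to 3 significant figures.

Accumulation ratio R = 1 / (1 − e^(−kτ)) = 1 / (1 − e^(−0.03920×16.0)) = 1 / (1 − 0.5341) = 2.146
Loading dose = maintenance dose × R = 91.0 × 2.146 ≈ 195 mg

195 mg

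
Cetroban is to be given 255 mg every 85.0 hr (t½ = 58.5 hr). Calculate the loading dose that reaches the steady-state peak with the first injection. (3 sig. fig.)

402 mg

k = ln 2 / 58.5 = 0.01185 hr⁻¹
Accumulation ratio R = 1 / (1 − e^(−kτ)) = 1 / (1 − e^(−0.01185×85.0)) = 1 / (1 − 0.3653) = 1.575
Loading dose = maintenance dose × R = 255 × 1.575 ≈ 402 mg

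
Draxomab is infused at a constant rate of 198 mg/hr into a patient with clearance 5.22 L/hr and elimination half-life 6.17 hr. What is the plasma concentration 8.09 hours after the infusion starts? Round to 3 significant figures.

22.6 µg/mL

Css = rate / CL = 198 / 5.22 = 37.93 µg/mL
k = ln 2 / 6.17 = 0.1123 hr⁻¹
C(t) = Css (1 − e^(−kt)) = 37.93 × (1 − e^(−0.9088)) = 37.93 × 0.5970 ≈ 22.6 µg/mL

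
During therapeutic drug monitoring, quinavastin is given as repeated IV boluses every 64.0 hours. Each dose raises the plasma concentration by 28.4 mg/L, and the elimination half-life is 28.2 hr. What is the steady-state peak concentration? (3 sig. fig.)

35.8 mg/L

k = ln 2 / 28.2 = 0.02458 hr⁻¹
Fraction remaining after one interval: e^(−kτ) = e^(−0.02458 × 64.0) = 0.2074
R = 1 / (1 − 0.2074) = 1.262
Css,max = 28.4 × 1.262 ≈ 35.8 mg/L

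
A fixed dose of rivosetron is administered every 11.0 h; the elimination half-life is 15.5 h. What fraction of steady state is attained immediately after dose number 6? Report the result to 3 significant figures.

0.948

k = ln 2 / 15.5 = 0.04472 h⁻¹
f_n = 1 − e^(−nkτ) = 1 − e^(−6 × 0.04472 × 11.0) = 1 − e^(−2.951) = 1 − 0.05226 ≈ 0.948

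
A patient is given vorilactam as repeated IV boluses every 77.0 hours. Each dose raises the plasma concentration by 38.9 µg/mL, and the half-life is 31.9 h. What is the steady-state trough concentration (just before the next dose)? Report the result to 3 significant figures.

k = ln 2 / 31.9 = 0.02173 h⁻¹
Fraction remaining after one interval: e^(−kτ) = e^(−0.02173 × 77.0) = 0.1877
R = 1 / (1 − 0.1877) = 1.231
Css,max = 38.9 × 1.231 = 47.89 µg/mL
Css,min = Css,max × e^(−kτ) = 47.89 × 0.1877 ≈ 8.99 µg/mL

8.99 µg/mL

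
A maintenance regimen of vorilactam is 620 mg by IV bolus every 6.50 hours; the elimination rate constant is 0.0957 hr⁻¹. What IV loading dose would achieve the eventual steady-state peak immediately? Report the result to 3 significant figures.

1340 mg

Accumulation ratio R = 1 / (1 − e^(−kτ)) = 1 / (1 − e^(−0.09570×6.50)) = 1 / (1 − 0.5368) = 2.159
Loading dose = maintenance dose × R = 620 × 2.159 ≈ 1340 mg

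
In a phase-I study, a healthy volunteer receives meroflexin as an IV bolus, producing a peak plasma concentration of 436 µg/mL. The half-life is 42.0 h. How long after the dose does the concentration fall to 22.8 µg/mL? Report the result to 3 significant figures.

179 hours

k = ln 2 / 42.0 = 0.01650 h⁻¹
C(t) = C₀ e^(−kt)  ⇒  t = ln(C₀/C) / k
t = ln(436/22.8) / 0.01650 = 2.951 / 0.01650 ≈ 179 hours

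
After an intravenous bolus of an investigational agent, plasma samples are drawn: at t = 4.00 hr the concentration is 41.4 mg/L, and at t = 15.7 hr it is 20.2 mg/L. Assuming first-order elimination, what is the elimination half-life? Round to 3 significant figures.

11.3 hours

k = ln(C₁/C₂) / (t₂ − t₁) = ln(41.4/20.2) / (15.7 − 4.00)
  = 0.7176 / 11.70 = 0.06133 hr⁻¹
t½ = ln 2 / k = ln 2 / 0.06133 ≈ 11.3 hours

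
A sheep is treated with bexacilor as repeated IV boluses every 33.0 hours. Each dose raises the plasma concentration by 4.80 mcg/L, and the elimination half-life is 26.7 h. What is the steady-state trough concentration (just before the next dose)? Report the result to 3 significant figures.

k = ln 2 / 26.7 = 0.02596 h⁻¹
Fraction remaining after one interval: e^(−kτ) = e^(−0.02596 × 33.0) = 0.4246
R = 1 / (1 − 0.4246) = 1.738
Css,max = 4.80 × 1.738 = 8.341 mcg/L
Css,min = Css,max × e^(−kτ) = 8.341 × 0.4246 ≈ 3.54 mcg/L

3.54 mcg/L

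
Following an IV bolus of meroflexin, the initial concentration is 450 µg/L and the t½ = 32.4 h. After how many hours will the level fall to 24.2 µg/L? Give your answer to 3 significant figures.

137 hours

k = ln 2 / 32.4 = 0.02139 h⁻¹
C(t) = C₀ e^(−kt)  ⇒  t = ln(C₀/C) / k
t = ln(450/24.2) / 0.02139 = 2.923 / 0.02139 ≈ 137 hours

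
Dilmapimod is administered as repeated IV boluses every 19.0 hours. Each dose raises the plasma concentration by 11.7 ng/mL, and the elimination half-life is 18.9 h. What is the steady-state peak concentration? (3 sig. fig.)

k = ln 2 / 18.9 = 0.03667 h⁻¹
Fraction remaining after one interval: e^(−kτ) = e^(−0.03667 × 19.0) = 0.4982
R = 1 / (1 − 0.4982) = 1.993
Css,max = 11.7 × 1.993 ≈ 23.3 ng/mL

23.3 ng/mL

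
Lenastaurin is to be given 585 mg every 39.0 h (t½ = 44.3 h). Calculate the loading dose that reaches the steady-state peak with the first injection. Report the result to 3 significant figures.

k = ln 2 / 44.3 = 0.01565 h⁻¹
Accumulation ratio R = 1 / (1 − e^(−kτ)) = 1 / (1 − e^(−0.01565×39.0)) = 1 / (1 − 0.5432) = 2.189
Loading dose = maintenance dose × R = 585 × 2.189 ≈ 1280 mg

1280 mg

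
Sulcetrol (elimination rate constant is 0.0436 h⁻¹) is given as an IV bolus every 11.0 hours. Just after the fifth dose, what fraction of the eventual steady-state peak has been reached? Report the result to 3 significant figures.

0.909

f_n = 1 − e^(−nkτ) = 1 − e^(−5 × 0.04360 × 11.0) = 1 − e^(−2.398) = 1 − 0.09090 ≈ 0.909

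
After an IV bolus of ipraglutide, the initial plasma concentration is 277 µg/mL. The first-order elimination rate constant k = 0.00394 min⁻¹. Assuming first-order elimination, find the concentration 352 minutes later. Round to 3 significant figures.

69.2 µg/mL

C(t) = C₀ e^(−kt) = 277 × e^(−0.003940 × 352) = 277 × e^(−1.387) = 277 × 0.2499 ≈ 69.2 µg/mL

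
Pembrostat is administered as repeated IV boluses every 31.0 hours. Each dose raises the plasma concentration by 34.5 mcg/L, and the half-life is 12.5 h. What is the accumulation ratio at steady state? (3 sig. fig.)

1.22

k = ln 2 / 12.5 = 0.05545 h⁻¹
Fraction remaining after one interval: e^(−kτ) = e^(−0.05545 × 31.0) = 0.1792
R = 1 / (1 − 0.1792) = 1 / 0.8208 ≈ 1.22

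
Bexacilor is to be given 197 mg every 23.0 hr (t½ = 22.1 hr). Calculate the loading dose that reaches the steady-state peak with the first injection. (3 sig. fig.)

k = ln 2 / 22.1 = 0.03136 hr⁻¹
Accumulation ratio R = 1 / (1 − e^(−kτ)) = 1 / (1 − e^(−0.03136×23.0)) = 1 / (1 − 0.4861) = 1.946
Loading dose = maintenance dose × R = 197 × 1.946 ≈ 383 mg

383 mg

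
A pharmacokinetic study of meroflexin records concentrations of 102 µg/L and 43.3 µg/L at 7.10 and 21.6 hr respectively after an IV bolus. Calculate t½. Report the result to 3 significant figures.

k = ln(C₁/C₂) / (t₂ − t₁) = ln(102/43.3) / (21.6 − 7.10)
  = 0.8568 / 14.50 = 0.05909 hr⁻¹
t½ = ln 2 / k = ln 2 / 0.05909 ≈ 11.7 hours

11.7 hours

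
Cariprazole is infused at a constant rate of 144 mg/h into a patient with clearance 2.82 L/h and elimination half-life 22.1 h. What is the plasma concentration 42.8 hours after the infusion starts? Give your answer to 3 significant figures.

Css = rate / CL = 144 / 2.82 = 51.06 mg/L
k = ln 2 / 22.1 = 0.03136 h⁻¹
C(t) = Css (1 − e^(−kt)) = 51.06 × (1 − e^(−1.342)) = 51.06 × 0.7388 ≈ 37.7 mg/L

37.7 mg/L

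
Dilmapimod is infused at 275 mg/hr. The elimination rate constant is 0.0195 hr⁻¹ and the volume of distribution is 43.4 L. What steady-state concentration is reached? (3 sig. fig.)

CL = k · V = 0.0195 × 43.4 = 0.8463 L/hr
Css = rate / CL = 275 / 0.8463 ≈ 325 µg/mL

325 µg/mL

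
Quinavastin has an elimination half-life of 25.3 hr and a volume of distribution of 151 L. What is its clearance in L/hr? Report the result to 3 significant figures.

4.14 L/hr

k = ln 2 / t½ = ln 2 / 25.3 = 0.02740 hr⁻¹
CL = k · V = 0.02740 × 151 ≈ 4.14 L/hr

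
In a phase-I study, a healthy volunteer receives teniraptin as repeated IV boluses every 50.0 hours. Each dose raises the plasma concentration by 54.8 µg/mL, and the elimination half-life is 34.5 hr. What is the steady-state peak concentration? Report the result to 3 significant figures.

86.5 µg/mL

k = ln 2 / 34.5 = 0.02009 hr⁻¹
Fraction remaining after one interval: e^(−kτ) = e^(−0.02009 × 50.0) = 0.3662
R = 1 / (1 − 0.3662) = 1.578
Css,max = 54.8 × 1.578 ≈ 86.5 µg/mL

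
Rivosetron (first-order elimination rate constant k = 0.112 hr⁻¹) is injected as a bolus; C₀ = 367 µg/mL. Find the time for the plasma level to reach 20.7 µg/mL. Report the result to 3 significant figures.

25.7 hours

C(t) = C₀ e^(−kt)  ⇒  t = ln(C₀/C) / k
t = ln(367/20.7) / 0.1120 = 2.875 / 0.1120 ≈ 25.7 hours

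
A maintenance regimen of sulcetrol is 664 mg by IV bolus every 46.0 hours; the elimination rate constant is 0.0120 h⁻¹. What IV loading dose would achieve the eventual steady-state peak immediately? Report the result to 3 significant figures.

Accumulation ratio R = 1 / (1 − e^(−kτ)) = 1 / (1 − e^(−0.01200×46.0)) = 1 / (1 − 0.5758) = 2.357
Loading dose = maintenance dose × R = 664 × 2.357 ≈ 1570 mg

1570 mg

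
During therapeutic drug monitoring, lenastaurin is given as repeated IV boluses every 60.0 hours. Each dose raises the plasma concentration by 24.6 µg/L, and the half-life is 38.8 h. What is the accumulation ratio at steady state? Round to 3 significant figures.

k = ln 2 / 38.8 = 0.01786 h⁻¹
Fraction remaining after one interval: e^(−kτ) = e^(−0.01786 × 60.0) = 0.3424
R = 1 / (1 − 0.3424) = 1 / 0.6576 ≈ 1.52

1.52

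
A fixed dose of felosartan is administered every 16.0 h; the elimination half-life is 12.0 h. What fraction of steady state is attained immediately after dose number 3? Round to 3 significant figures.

k = ln 2 / 12.0 = 0.05776 h⁻¹
f_n = 1 − e^(−nkτ) = 1 − e^(−3 × 0.05776 × 16.0) = 1 − e^(−2.773) = 1 − 0.06250 ≈ 0.938

0.938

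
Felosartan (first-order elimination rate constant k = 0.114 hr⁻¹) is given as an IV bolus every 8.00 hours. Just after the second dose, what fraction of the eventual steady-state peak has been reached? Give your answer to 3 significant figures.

f_n = 1 − e^(−nkτ) = 1 − e^(−2 × 0.1140 × 8.00) = 1 − e^(−1.824) = 1 − 0.1614 ≈ 0.839

0.839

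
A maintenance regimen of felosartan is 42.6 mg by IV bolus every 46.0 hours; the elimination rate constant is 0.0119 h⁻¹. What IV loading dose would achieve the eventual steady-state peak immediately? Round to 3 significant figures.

101 mg

Accumulation ratio R = 1 / (1 − e^(−kτ)) = 1 / (1 − e^(−0.01190×46.0)) = 1 / (1 − 0.5785) = 2.372
Loading dose = maintenance dose × R = 42.6 × 2.372 ≈ 101 mg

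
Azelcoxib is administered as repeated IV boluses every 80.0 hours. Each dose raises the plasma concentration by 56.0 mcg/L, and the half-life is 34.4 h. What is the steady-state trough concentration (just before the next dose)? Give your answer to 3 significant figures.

14.0 mcg/L

k = ln 2 / 34.4 = 0.02015 h⁻¹
Fraction remaining after one interval: e^(−kτ) = e^(−0.02015 × 80.0) = 0.1995
R = 1 / (1 − 0.1995) = 1.249
Css,max = 56.0 × 1.249 = 69.96 mcg/L
Css,min = Css,max × e^(−kτ) = 69.96 × 0.1995 ≈ 14.0 mcg/L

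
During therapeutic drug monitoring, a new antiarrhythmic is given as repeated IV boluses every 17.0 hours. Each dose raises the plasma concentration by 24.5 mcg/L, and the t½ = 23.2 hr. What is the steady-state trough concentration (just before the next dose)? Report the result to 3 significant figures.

k = ln 2 / 23.2 = 0.02988 hr⁻¹
Fraction remaining after one interval: e^(−kτ) = e^(−0.02988 × 17.0) = 0.6018
R = 1 / (1 − 0.6018) = 2.511
Css,max = 24.5 × 2.511 = 61.52 mcg/L
Css,min = Css,max × e^(−kτ) = 61.52 × 0.6018 ≈ 37.0 mcg/L

37.0 mcg/L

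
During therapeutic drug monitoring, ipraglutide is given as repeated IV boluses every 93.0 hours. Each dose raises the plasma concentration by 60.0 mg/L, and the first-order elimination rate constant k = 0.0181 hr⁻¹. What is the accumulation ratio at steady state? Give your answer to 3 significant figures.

Fraction remaining after one interval: e^(−kτ) = e^(−0.01810 × 93.0) = 0.1858
R = 1 / (1 − 0.1858) = 1 / 0.8142 ≈ 1.23

1.23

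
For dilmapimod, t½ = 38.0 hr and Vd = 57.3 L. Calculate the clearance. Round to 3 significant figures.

1.05 L/hr

k = ln 2 / t½ = ln 2 / 38.0 = 0.01824 hr⁻¹
CL = k · V = 0.01824 × 57.3 ≈ 1.05 L/hr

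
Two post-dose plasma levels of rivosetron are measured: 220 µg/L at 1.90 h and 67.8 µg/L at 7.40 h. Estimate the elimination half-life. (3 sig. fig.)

k = ln(C₁/C₂) / (t₂ − t₁) = ln(220/67.8) / (7.40 − 1.90)
  = 1.177 / 5.500 = 0.2140 h⁻¹
t½ = ln 2 / k = ln 2 / 0.2140 ≈ 3.24 hours

3.24 hours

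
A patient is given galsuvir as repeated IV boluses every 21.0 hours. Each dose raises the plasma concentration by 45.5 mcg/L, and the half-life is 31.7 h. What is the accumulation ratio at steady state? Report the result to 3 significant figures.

2.72

k = ln 2 / 31.7 = 0.02187 h⁻¹
Fraction remaining after one interval: e^(−kτ) = e^(−0.02187 × 21.0) = 0.6318
R = 1 / (1 − 0.6318) = 1 / 0.3682 ≈ 2.72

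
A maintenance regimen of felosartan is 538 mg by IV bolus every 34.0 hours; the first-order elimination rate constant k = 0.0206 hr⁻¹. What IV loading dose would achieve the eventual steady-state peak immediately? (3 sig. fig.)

1070 mg

Accumulation ratio R = 1 / (1 − e^(−kτ)) = 1 / (1 − e^(−0.02060×34.0)) = 1 / (1 − 0.4964) = 1.986
Loading dose = maintenance dose × R = 538 × 1.986 ≈ 1070 mg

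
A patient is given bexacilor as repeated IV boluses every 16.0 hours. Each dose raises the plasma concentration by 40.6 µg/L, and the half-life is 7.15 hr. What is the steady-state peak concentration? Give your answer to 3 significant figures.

51.5 µg/L

k = ln 2 / 7.15 = 0.09694 hr⁻¹
Fraction remaining after one interval: e^(−kτ) = e^(−0.09694 × 16.0) = 0.2120
R = 1 / (1 − 0.2120) = 1.269
Css,max = 40.6 × 1.269 ≈ 51.5 µg/L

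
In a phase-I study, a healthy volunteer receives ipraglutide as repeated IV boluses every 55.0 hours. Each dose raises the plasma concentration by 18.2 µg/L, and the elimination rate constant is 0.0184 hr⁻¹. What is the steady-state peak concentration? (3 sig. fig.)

28.6 µg/L

Fraction remaining after one interval: e^(−kτ) = e^(−0.01840 × 55.0) = 0.3635
R = 1 / (1 − 0.3635) = 1.571
Css,max = 18.2 × 1.571 ≈ 28.6 µg/L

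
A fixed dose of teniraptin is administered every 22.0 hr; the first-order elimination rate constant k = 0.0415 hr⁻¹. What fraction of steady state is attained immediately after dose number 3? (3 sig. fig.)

0.935

f_n = 1 − e^(−nkτ) = 1 − e^(−3 × 0.04150 × 22.0) = 1 − e^(−2.739) = 1 − 0.06463 ≈ 0.935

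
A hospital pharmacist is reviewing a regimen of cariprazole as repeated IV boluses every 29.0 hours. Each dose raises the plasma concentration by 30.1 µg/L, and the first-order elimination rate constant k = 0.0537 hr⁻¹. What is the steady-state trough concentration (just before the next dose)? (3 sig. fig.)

8.04 µg/L

Fraction remaining after one interval: e^(−kτ) = e^(−0.05370 × 29.0) = 0.2107
R = 1 / (1 − 0.2107) = 1.267
Css,max = 30.1 × 1.267 = 38.14 µg/L
Css,min = Css,max × e^(−kτ) = 38.14 × 0.2107 ≈ 8.04 µg/L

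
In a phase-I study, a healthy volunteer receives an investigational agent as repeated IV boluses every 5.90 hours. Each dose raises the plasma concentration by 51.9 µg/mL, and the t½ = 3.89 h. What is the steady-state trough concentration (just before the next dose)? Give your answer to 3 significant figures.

k = ln 2 / 3.89 = 0.1782 h⁻¹
Fraction remaining after one interval: e^(−kτ) = e^(−0.1782 × 5.90) = 0.3495
R = 1 / (1 − 0.3495) = 1.537
Css,max = 51.9 × 1.537 = 79.78 µg/mL
Css,min = Css,max × e^(−kτ) = 79.78 × 0.3495 ≈ 27.9 µg/mL

27.9 µg/mL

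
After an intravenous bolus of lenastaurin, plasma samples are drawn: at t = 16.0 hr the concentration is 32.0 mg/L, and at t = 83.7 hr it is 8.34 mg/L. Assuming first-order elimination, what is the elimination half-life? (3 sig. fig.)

k = ln(C₁/C₂) / (t₂ − t₁) = ln(32.0/8.34) / (83.7 − 16.0)
  = 1.345 / 67.70 = 0.01986 hr⁻¹
t½ = ln 2 / k = ln 2 / 0.01986 ≈ 34.9 hours

34.9 hours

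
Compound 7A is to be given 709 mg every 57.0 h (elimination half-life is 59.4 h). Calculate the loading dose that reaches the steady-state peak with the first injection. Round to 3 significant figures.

1460 mg

k = ln 2 / 59.4 = 0.01167 h⁻¹
Accumulation ratio R = 1 / (1 − e^(−kτ)) = 1 / (1 − e^(−0.01167×57.0)) = 1 / (1 − 0.5142) = 2.058
Loading dose = maintenance dose × R = 709 × 2.058 ≈ 1460 mg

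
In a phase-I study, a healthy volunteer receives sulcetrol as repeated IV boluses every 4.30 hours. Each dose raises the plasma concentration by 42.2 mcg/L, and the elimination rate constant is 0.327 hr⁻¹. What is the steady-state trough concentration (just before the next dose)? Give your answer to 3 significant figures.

13.7 mcg/L

Fraction remaining after one interval: e^(−kτ) = e^(−0.3270 × 4.30) = 0.2451
R = 1 / (1 − 0.2451) = 1.325
Css,max = 42.2 × 1.325 = 55.90 mcg/L
Css,min = Css,max × e^(−kτ) = 55.90 × 0.2451 ≈ 13.7 mcg/L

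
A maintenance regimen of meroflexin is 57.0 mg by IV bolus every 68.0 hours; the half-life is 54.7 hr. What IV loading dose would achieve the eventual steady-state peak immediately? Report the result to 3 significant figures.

k = ln 2 / 54.7 = 0.01267 hr⁻¹
Accumulation ratio R = 1 / (1 − e^(−kτ)) = 1 / (1 − e^(−0.01267×68.0)) = 1 / (1 − 0.4225) = 1.731
Loading dose = maintenance dose × R = 57.0 × 1.731 ≈ 98.7 mg

98.7 mg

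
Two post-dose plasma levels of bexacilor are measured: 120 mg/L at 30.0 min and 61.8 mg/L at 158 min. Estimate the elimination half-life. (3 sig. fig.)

k = ln(C₁/C₂) / (t₂ − t₁) = ln(120/61.8) / (158 − 30.0)
  = 0.6636 / 128.0 = 0.005184 min⁻¹
t½ = ln 2 / k = ln 2 / 0.005184 ≈ 134 minutes

134 minutes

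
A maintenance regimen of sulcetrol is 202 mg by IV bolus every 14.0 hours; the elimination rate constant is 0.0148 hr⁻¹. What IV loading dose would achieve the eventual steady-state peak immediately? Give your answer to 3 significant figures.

Accumulation ratio R = 1 / (1 − e^(−kτ)) = 1 / (1 − e^(−0.01480×14.0)) = 1 / (1 − 0.8129) = 5.344
Loading dose = maintenance dose × R = 202 × 5.344 ≈ 1080 mg

1080 mg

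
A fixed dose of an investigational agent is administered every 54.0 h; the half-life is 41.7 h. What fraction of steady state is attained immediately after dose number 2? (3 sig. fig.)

0.834

k = ln 2 / 41.7 = 0.01662 h⁻¹
f_n = 1 − e^(−nkτ) = 1 − e^(−2 × 0.01662 × 54.0) = 1 − e^(−1.795) = 1 − 0.1661 ≈ 0.834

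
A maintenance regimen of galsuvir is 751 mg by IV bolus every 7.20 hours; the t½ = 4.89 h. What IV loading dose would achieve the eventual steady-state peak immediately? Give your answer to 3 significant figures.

k = ln 2 / 4.89 = 0.1417 h⁻¹
Accumulation ratio R = 1 / (1 − e^(−kτ)) = 1 / (1 − e^(−0.1417×7.20)) = 1 / (1 − 0.3604) = 1.563
Loading dose = maintenance dose × R = 751 × 1.563 ≈ 1170 mg

1170 mg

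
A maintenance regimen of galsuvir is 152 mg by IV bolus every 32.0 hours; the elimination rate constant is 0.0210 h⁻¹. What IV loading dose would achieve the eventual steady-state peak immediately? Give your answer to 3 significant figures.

311 mg

Accumulation ratio R = 1 / (1 − e^(−kτ)) = 1 / (1 − e^(−0.02100×32.0)) = 1 / (1 − 0.5107) = 2.044
Loading dose = maintenance dose × R = 152 × 2.044 ≈ 311 mg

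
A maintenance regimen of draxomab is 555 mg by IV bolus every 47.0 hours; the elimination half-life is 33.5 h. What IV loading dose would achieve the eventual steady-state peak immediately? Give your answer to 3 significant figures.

892 mg

k = ln 2 / 33.5 = 0.02069 h⁻¹
Accumulation ratio R = 1 / (1 − e^(−kτ)) = 1 / (1 − e^(−0.02069×47.0)) = 1 / (1 − 0.3781) = 1.608
Loading dose = maintenance dose × R = 555 × 1.608 ≈ 892 mg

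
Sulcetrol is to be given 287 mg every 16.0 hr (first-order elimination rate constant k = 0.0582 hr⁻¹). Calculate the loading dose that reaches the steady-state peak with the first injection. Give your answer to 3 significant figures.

Accumulation ratio R = 1 / (1 − e^(−kτ)) = 1 / (1 − e^(−0.05820×16.0)) = 1 / (1 − 0.3941) = 1.650
Loading dose = maintenance dose × R = 287 × 1.650 ≈ 474 mg

474 mg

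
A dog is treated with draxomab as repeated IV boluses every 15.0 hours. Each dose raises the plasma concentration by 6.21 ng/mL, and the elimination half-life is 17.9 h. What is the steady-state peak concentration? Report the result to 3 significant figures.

k = ln 2 / 17.9 = 0.03872 h⁻¹
Fraction remaining after one interval: e^(−kτ) = e^(−0.03872 × 15.0) = 0.5594
R = 1 / (1 − 0.5594) = 2.270
Css,max = 6.21 × 2.270 ≈ 14.1 ng/mL

14.1 ng/mL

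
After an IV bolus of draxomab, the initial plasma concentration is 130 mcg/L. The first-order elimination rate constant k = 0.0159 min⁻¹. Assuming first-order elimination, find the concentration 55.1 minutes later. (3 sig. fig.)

C(t) = C₀ e^(−kt) = 130 × e^(−0.01590 × 55.1) = 130 × e^(−0.8761) = 130 × 0.4164 ≈ 54.1 mcg/L

54.1 mcg/L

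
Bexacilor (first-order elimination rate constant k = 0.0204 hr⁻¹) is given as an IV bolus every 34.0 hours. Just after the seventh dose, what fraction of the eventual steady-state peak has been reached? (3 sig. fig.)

f_n = 1 − e^(−nkτ) = 1 − e^(−7 × 0.02040 × 34.0) = 1 − e^(−4.855) = 1 − 0.007788 ≈ 0.992

0.992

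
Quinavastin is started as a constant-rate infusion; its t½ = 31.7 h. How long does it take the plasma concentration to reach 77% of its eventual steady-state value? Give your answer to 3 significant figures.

k = ln 2 / 31.7 = 0.02187 h⁻¹
f = 1 − e^(−kt)  ⇒  t = −ln(1 − f) / k
t = −ln(1 − 0.77) / 0.02187 = 1.470 / 0.02187 ≈ 67.2 hours

67.2 hours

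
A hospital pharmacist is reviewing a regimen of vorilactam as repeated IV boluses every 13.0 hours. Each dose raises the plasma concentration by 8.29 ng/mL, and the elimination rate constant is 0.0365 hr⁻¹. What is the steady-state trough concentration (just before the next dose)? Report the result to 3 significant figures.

Fraction remaining after one interval: e^(−kτ) = e^(−0.03650 × 13.0) = 0.6222
R = 1 / (1 − 0.6222) = 2.647
Css,max = 8.29 × 2.647 = 21.94 ng/mL
Css,min = Css,max × e^(−kτ) = 21.94 × 0.6222 ≈ 13.7 ng/mL

13.7 ng/mL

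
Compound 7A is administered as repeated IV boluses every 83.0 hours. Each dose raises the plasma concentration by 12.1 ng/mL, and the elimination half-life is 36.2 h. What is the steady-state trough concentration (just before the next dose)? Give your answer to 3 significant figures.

3.10 ng/mL

k = ln 2 / 36.2 = 0.01915 h⁻¹
Fraction remaining after one interval: e^(−kτ) = e^(−0.01915 × 83.0) = 0.2041
R = 1 / (1 − 0.2041) = 1.256
Css,max = 12.1 × 1.256 = 15.20 ng/mL
Css,min = Css,max × e^(−kτ) = 15.20 × 0.2041 ≈ 3.10 ng/mL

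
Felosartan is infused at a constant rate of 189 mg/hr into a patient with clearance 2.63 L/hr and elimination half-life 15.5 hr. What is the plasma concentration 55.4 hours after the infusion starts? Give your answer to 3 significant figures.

Css = rate / CL = 189 / 2.63 = 71.86 mg/L
k = ln 2 / 15.5 = 0.04472 hr⁻¹
C(t) = Css (1 − e^(−kt)) = 71.86 × (1 − e^(−2.477)) = 71.86 × 0.9160 ≈ 65.8 mg/L

65.8 mg/L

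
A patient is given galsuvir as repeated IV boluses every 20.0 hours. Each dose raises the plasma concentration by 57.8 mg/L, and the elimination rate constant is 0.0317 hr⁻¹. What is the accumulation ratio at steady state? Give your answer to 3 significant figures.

Fraction remaining after one interval: e^(−kτ) = e^(−0.03170 × 20.0) = 0.5305
R = 1 / (1 − 0.5305) = 1 / 0.4695 ≈ 2.13

2.13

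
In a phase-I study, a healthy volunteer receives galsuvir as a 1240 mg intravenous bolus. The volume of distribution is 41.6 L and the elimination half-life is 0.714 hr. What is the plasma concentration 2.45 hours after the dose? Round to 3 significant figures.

2.76 mg/L

C₀ = dose / V = 1240 / 41.6 = 29.81 mg/L
k = ln 2 / 0.714 = 0.9708 hr⁻¹
C(t) = C₀ e^(−kt) = 29.81 × e^(−0.9708 × 2.45) = 29.81 × e^(−2.378) = 29.81 × 0.09269 ≈ 2.76 mg/L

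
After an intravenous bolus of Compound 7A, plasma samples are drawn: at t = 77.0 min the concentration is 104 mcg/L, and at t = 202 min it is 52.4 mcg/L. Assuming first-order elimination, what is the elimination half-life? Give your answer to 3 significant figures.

126 minutes

k = ln(C₁/C₂) / (t₂ − t₁) = ln(104/52.4) / (202 − 77.0)
  = 0.6855 / 125.0 = 0.005484 min⁻¹
t½ = ln 2 / k = ln 2 / 0.005484 ≈ 126 minutes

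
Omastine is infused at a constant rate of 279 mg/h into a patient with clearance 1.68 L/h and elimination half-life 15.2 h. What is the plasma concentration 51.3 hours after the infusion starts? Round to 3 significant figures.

150 µg/mL

Css = rate / CL = 279 / 1.68 = 166.1 µg/mL
k = ln 2 / 15.2 = 0.04560 h⁻¹
C(t) = Css (1 − e^(−kt)) = 166.1 × (1 − e^(−2.339)) = 166.1 × 0.9036 ≈ 150 µg/mL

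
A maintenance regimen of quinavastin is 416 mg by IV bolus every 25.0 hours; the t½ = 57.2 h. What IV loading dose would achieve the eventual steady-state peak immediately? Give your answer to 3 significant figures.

1590 mg

k = ln 2 / 57.2 = 0.01212 h⁻¹
Accumulation ratio R = 1 / (1 − e^(−kτ)) = 1 / (1 − e^(−0.01212×25.0)) = 1 / (1 − 0.7386) = 3.826
Loading dose = maintenance dose × R = 416 × 3.826 ≈ 1590 mg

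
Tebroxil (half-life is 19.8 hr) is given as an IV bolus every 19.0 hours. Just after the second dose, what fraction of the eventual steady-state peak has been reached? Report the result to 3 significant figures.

k = ln 2 / 19.8 = 0.03501 hr⁻¹
f_n = 1 − e^(−nkτ) = 1 − e^(−2 × 0.03501 × 19.0) = 1 − e^(−1.330) = 1 − 0.2644 ≈ 0.736

0.736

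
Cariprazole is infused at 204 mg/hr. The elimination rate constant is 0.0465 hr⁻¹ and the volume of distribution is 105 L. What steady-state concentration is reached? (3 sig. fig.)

41.8 mg/L

CL = k · V = 0.0465 × 105 = 4.883 L/hr
Css = rate / CL = 204 / 4.883 ≈ 41.8 mg/L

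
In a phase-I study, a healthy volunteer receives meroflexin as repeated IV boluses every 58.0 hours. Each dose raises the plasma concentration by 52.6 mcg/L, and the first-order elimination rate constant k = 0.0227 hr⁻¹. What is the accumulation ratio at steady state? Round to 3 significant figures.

1.37

Fraction remaining after one interval: e^(−kτ) = e^(−0.02270 × 58.0) = 0.2680
R = 1 / (1 − 0.2680) = 1 / 0.7320 ≈ 1.37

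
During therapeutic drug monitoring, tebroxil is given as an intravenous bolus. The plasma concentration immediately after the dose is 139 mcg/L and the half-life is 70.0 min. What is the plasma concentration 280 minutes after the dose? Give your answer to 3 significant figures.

k = ln 2 / 70.0 = 0.009902 min⁻¹
C(t) = C₀ e^(−kt) = 139 × e^(−0.009902 × 280) = 139 × e^(−2.773) = 139 × 0.06250 ≈ 8.69 mcg/L

8.69 mcg/L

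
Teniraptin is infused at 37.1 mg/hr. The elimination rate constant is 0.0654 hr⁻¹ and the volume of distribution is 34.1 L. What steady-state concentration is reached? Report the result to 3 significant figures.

16.6 µg/mL

CL = k · V = 0.0654 × 34.1 = 2.230 L/hr
Css = rate / CL = 37.1 / 2.230 ≈ 16.6 µg/mL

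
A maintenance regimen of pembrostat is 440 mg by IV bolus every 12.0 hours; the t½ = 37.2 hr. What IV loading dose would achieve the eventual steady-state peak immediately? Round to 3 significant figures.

2200 mg

k = ln 2 / 37.2 = 0.01863 hr⁻¹
Accumulation ratio R = 1 / (1 − e^(−kτ)) = 1 / (1 − e^(−0.01863×12.0)) = 1 / (1 − 0.7996) = 4.991
Loading dose = maintenance dose × R = 440 × 4.991 ≈ 2200 mg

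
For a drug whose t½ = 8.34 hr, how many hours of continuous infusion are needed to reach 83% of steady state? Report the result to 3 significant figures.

k = ln 2 / 8.34 = 0.08311 hr⁻¹
f = 1 − e^(−kt)  ⇒  t = −ln(1 − f) / k
t = −ln(1 − 0.83) / 0.08311 = 1.772 / 0.08311 ≈ 21.3 hours

21.3 hours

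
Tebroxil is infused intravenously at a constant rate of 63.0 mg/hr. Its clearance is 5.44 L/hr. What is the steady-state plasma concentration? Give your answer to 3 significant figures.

Css = infusion rate / CL = 63.0 / 5.44 ≈ 11.6 mg/L

11.6 mg/L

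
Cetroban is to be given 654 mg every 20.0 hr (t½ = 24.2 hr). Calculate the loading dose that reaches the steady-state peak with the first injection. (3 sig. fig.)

1500 mg

k = ln 2 / 24.2 = 0.02864 hr⁻¹
Accumulation ratio R = 1 / (1 − e^(−kτ)) = 1 / (1 − e^(−0.02864×20.0)) = 1 / (1 − 0.5639) = 2.293
Loading dose = maintenance dose × R = 654 × 2.293 ≈ 1500 mg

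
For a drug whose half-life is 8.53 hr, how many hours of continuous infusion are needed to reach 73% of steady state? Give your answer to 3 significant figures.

k = ln 2 / 8.53 = 0.08126 hr⁻¹
f = 1 − e^(−kt)  ⇒  t = −ln(1 − f) / k
t = −ln(1 − 0.73) / 0.08126 = 1.309 / 0.08126 ≈ 16.1 hours

16.1 hours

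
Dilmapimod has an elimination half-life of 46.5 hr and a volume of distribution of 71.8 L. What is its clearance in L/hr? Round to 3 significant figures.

1.07 L/hr

k = ln 2 / t½ = ln 2 / 46.5 = 0.01491 hr⁻¹
CL = k · V = 0.01491 × 71.8 ≈ 1.07 L/hr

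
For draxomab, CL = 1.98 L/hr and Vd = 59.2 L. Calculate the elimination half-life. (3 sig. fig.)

k = CL / V = 1.98 / 59.2 = 0.03345 hr⁻¹
t½ = ln 2 / k = ln 2 / 0.03345 ≈ 20.7 hours

20.7 hours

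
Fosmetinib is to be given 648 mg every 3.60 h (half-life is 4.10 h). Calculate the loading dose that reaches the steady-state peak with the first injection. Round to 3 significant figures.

1420 mg

k = ln 2 / 4.10 = 0.1691 h⁻¹
Accumulation ratio R = 1 / (1 − e^(−kτ)) = 1 / (1 − e^(−0.1691×3.60)) = 1 / (1 − 0.5441) = 2.193
Loading dose = maintenance dose × R = 648 × 2.193 ≈ 1420 mg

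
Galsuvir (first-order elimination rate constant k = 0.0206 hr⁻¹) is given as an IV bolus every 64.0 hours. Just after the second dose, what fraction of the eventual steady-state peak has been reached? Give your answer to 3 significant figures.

0.928

f_n = 1 − e^(−nkτ) = 1 − e^(−2 × 0.02060 × 64.0) = 1 − e^(−2.637) = 1 − 0.07159 ≈ 0.928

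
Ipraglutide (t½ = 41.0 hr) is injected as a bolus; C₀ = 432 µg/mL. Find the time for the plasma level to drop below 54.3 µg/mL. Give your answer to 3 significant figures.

k = ln 2 / 41.0 = 0.01691 hr⁻¹
C(t) = C₀ e^(−kt)  ⇒  t = ln(C₀/C) / k
t = ln(432/54.3) / 0.01691 = 2.074 / 0.01691 ≈ 123 hours

123 hours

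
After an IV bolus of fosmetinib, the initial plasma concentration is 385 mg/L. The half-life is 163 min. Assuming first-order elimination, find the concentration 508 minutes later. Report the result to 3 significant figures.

44.4 mg/L

k = ln 2 / 163 = 0.004252 min⁻¹
C(t) = C₀ e^(−kt) = 385 × e^(−0.004252 × 508) = 385 × e^(−2.160) = 385 × 0.1153 ≈ 44.4 mg/L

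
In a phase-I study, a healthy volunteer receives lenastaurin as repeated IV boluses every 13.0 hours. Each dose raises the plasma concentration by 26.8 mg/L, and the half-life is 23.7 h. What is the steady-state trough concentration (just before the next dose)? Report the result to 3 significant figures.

k = ln 2 / 23.7 = 0.02925 h⁻¹
Fraction remaining after one interval: e^(−kτ) = e^(−0.02925 × 13.0) = 0.6837
R = 1 / (1 − 0.6837) = 3.162
Css,max = 26.8 × 3.162 = 84.73 mg/L
Css,min = Css,max × e^(−kτ) = 84.73 × 0.6837 ≈ 57.9 mg/L

57.9 mg/L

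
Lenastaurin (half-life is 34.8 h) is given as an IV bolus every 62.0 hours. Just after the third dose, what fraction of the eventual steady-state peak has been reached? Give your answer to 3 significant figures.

k = ln 2 / 34.8 = 0.01992 h⁻¹
f_n = 1 − e^(−nkτ) = 1 − e^(−3 × 0.01992 × 62.0) = 1 − e^(−3.705) = 1 − 0.02461 ≈ 0.975

0.975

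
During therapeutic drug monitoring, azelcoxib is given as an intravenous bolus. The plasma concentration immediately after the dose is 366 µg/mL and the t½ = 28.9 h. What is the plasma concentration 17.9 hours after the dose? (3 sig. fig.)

238 µg/mL

k = ln 2 / 28.9 = 0.02398 h⁻¹
C(t) = C₀ e^(−kt) = 366 × e^(−0.02398 × 17.9) = 366 × e^(−0.4293) = 366 × 0.6510 ≈ 238 µg/mL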